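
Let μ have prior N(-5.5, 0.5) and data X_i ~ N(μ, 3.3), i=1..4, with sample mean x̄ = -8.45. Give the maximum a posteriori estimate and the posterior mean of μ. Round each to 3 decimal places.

μ_MAP = -6.613, E[μ|data] = -6.613

Posterior for μ is Normal. Precision-weighted mean: (1/0.5·-5.5 + 4/3.3·-8.45) / (1/0.5 + 4/3.3) = -6.613.
A Normal posterior is symmetric, so mode = mean.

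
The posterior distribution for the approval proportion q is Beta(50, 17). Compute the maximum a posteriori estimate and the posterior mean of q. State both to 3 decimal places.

MAP = 0.754, posterior mean = 0.746

Mode = (50−1)/(50+17−2) = 49/65 = 0.754.
Mean = 50/(50+17) = 50/67 = 0.746.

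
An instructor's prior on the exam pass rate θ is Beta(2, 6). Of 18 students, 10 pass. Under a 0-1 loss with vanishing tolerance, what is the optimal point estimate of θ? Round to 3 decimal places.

Posterior: Beta(2+10, 6+8) = Beta(12, 14).
Mode = (12−1)/(12+14−2) = 11/24 = 0.458.
Mean = 12/(12+14) = 12/26 = 0.462.
This is the posterior mode — the MAP estimate.

0.458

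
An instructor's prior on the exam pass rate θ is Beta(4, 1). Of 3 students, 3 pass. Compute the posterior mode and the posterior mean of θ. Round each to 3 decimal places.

posterior mode = 1.000, posterior mean = 0.875

Posterior: Beta(4+3, 1+0) = Beta(7, 1).
Since β = 1 ≤ 1 and α > 1, the Beta density is monotone increasing on [0,1]; the mode is at 1.
Mean = 7/(7+1) = 0.875.
Left-skewed posterior ⇒ mean < mode.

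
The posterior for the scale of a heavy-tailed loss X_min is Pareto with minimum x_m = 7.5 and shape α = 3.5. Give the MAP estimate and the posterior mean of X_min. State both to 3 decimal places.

MAP = 7.500; posterior mean = 10.500

The Pareto density is strictly decreasing on [x_m, ∞), so the mode is x_m = 7.500.
Mean = α·x_m/(α−1) = 3.5·7.5/2.5 = 10.500.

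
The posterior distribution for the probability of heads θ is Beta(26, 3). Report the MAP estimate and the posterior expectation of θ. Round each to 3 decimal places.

Mode = (26−1)/(26+3−2) = 25/27 = 0.926.
Mean = 26/(26+3) = 26/29 = 0.897.

θ_MAP = 0.926, E[θ|data] = 0.897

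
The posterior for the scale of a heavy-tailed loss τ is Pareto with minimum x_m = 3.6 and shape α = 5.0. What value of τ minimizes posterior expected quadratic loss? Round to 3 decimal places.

4.500

The Pareto density is strictly decreasing on [x_m, ∞), so the mode is x_m = 3.600.
Mean = α·x_m/(α−1) = 5.0·3.6/4.0 = 4.500.
Quadratic loss ⇒ the optimal estimator is the posterior mean.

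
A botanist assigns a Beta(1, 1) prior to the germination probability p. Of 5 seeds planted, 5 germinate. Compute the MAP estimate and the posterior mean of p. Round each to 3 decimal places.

Posterior: Beta(1+5, 1+0) = Beta(6, 1).
Since β = 1 ≤ 1 and α > 1, the Beta density is monotone increasing on [0,1]; the mode is at 1.
Mean = 6/(6+1) = 0.857.
Left-skewed posterior ⇒ mean < mode.

MAP estimate = 1.000, posterior mean = 0.857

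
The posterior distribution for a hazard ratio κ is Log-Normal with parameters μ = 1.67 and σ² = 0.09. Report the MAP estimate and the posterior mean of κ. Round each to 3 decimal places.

Mode = exp(μ − σ²) = exp(1.58) = 4.855.
Mean = exp(μ + σ²/2) = exp(1.715) = 5.557.

κ_MAP = 4.855, E[κ|data] = 5.557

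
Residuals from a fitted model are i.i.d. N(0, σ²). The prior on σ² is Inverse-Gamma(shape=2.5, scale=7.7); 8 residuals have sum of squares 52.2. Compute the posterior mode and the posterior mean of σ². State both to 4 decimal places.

Posterior: Inverse-Gamma(shape = 2.5+8/2 = 6.5, scale = 7.7+52.2/2 = 33.8).
Mode = β/(α+1) = 33.8/7.5 = 4.5067.
Mean = β/(α−1) = 33.8/5.5 = 6.1455.
Mean > mode: the posterior has a right tail.

σ²_MAP = 4.5067, E[σ²|data] = 6.1455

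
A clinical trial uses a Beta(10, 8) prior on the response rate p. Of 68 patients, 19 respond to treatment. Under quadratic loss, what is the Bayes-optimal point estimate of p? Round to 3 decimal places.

Posterior: Beta(10+19, 8+49) = Beta(29, 57).
Mode = (29−1)/(29+57−2) = 28/84 = 0.333.
Mean = 29/(29+57) = 29/86 = 0.337.
Quadratic loss ⇒ the optimal estimator is the posterior mean.

0.337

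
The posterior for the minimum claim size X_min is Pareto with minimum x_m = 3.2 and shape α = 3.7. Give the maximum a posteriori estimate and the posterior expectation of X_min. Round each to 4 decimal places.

maximum a posteriori estimate = 3.2000, posterior expectation = 4.3852

The Pareto density is strictly decreasing on [x_m, ∞), so the mode is x_m = 3.2000.
Mean = α·x_m/(α−1) = 3.7·3.2/2.7 = 4.3852.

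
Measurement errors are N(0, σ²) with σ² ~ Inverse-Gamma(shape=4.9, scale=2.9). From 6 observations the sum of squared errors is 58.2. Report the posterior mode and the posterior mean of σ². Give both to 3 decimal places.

Posterior: Inverse-Gamma(shape = 4.9+6/2 = 7.9, scale = 2.9+58.2/2 = 32.0).
Mode = β/(α+1) = 32.0/8.9 = 3.596.
Mean = β/(α−1) = 32.0/6.9 = 4.638.

σ²_MAP = 3.596, E[σ²|data] = 4.638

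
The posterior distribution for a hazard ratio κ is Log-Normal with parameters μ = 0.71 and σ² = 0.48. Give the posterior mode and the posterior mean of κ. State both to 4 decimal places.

κ_MAP = 1.2586, E[κ|data] = 2.5857

Mode = exp(μ − σ²) = exp(0.23) = 1.2586.
Mean = exp(μ + σ²/2) = exp(0.950) = 2.5857.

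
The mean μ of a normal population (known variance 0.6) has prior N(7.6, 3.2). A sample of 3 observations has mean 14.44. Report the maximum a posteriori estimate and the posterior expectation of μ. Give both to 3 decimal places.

Posterior for μ is Normal. Precision-weighted mean: (1/3.2·7.6 + 3/0.6·14.44) / (1/3.2 + 3/0.6) = 14.038.
A Normal posterior is symmetric, so mode = mean.

MAP = 14.038, posterior mean = 14.038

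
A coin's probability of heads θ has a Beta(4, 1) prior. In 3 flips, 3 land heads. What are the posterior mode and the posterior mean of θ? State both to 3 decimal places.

Posterior: Beta(4+3, 1+0) = Beta(7, 1).
Since β = 1 ≤ 1 and α > 1, the Beta density is monotone increasing on [0,1]; the mode is at 1.
Mean = 7/(7+1) = 0.875.

MAP = 1.000; posterior mean = 0.875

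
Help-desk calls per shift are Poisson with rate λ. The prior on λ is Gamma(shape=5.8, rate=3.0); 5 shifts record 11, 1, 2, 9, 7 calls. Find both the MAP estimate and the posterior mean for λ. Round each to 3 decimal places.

Σ counts = 30. Posterior: Gamma(shape = 5.8+30 = 35.8, rate = 3.0+5 = 8.0).
Mode = (α−1)/β = 34.8/8.0 = 4.350.
Mean = α/β = 35.8/8.0 = 4.475.

MAP estimate = 4.350, posterior mean = 4.475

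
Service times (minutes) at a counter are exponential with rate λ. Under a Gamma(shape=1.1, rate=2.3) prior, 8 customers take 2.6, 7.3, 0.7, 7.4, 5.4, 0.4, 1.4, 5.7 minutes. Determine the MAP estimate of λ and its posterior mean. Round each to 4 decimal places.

Σ times = 30.9. Posterior: Gamma(shape = 1.1+8 = 9.1, rate = 2.3+30.9 = 33.2).
Mode = (α−1)/β = 8.1/33.2 = 0.2440.
Mean = α/β = 9.1/33.2 = 0.2741.

MAP = 0.2440; posterior mean = 0.2741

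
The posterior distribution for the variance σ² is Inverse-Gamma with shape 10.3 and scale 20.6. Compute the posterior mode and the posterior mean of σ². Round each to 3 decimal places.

Mode = β/(α+1) = 20.6/11.3 = 1.823.
Mean = β/(α−1) = 20.6/9.3 = 2.215.
Right-skewed posterior ⇒ mode < mean.

MAP = 1.823; posterior mean = 2.215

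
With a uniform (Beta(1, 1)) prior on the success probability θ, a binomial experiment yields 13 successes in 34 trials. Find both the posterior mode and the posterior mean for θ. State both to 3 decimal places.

θ_MAP = 0.382, E[θ|data] = 0.389

Posterior: Beta(1+13, 1+21) = Beta(14, 22).
Mode = (14−1)/(14+22−2) = 13/34 = 0.382.
With a flat prior the MAP equals the MLE, 13/34.
Mean = 14/(14+22) = 14/36 = 0.389.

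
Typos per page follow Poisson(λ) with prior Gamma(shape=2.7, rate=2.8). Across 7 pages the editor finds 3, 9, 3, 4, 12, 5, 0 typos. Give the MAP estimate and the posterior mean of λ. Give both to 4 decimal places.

Σ counts = 36. Posterior: Gamma(shape = 2.7+36 = 38.7, rate = 2.8+7 = 9.8).
Mode = (α−1)/β = 37.7/9.8 = 3.8469.
Mean = α/β = 38.7/9.8 = 3.9490.
The mean is pulled above the mode by the posterior's right skew.

MAP = 3.8469, posterior mean = 3.9490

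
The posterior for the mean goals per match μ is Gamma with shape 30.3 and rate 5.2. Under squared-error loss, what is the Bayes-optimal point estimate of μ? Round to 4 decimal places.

Mode = (α−1)/β = 29.3/5.2 = 5.6346.
Mean = α/β = 30.3/5.2 = 5.8269.
Squared-error loss ⇒ the optimal estimator is the posterior mean.

5.8269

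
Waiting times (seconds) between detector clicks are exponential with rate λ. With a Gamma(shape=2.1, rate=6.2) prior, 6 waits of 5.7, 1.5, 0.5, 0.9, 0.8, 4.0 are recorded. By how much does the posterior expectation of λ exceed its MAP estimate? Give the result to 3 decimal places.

0.051

Σ times = 13.4. Posterior: Gamma(shape = 2.1+6 = 8.1, rate = 6.2+13.4 = 19.6).
Mode = (α−1)/β = 7.1/19.6 = 0.362.
Mean = α/β = 8.1/19.6 = 0.413.
Difference = 0.413 − 0.362 = 0.051.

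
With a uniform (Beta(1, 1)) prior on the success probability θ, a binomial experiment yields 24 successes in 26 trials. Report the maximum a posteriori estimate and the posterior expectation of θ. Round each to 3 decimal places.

Posterior: Beta(1+24, 1+2) = Beta(25, 3).
Mode = (25−1)/(25+3−2) = 24/26 = 0.923.
With a flat prior the MAP equals the MLE, 24/26.
Mean = 25/(25+3) = 25/28 = 0.893.
The mean is pulled below the mode by the posterior's left skew.

MAP = 0.923, posterior mean = 0.893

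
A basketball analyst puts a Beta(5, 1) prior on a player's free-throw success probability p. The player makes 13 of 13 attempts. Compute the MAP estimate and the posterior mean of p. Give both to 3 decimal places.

Posterior: Beta(5+13, 1+0) = Beta(18, 1).
Since β = 1 ≤ 1 and α > 1, the Beta density is monotone increasing on [0,1]; the mode is at 1.
Mean = 18/(18+1) = 0.947.

MAP = 1.000, posterior mean = 0.947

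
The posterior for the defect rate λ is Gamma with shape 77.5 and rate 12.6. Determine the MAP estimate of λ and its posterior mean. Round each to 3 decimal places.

MAP = 6.071; posterior mean = 6.151

Mode = (α−1)/β = 76.5/12.6 = 6.071.
Mean = α/β = 77.5/12.6 = 6.151.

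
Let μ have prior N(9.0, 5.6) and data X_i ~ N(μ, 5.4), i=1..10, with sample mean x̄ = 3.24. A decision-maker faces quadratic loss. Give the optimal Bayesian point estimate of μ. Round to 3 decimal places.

Posterior for μ is Normal. Precision-weighted mean: (1/5.6·9.0 + 10/5.4·3.24) / (1/5.6 + 10/5.4) = 3.747.
A Normal posterior is symmetric, so mode = mean.
Quadratic loss ⇒ the optimal estimator is the posterior mean.

3.747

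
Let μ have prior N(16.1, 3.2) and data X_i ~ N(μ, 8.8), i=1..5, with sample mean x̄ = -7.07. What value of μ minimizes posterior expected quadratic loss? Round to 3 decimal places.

Posterior for μ is Normal. Precision-weighted mean: (1/3.2·16.1 + 5/8.8·-7.07) / (1/3.2 + 5/8.8) = 1.152.
A Normal posterior is symmetric, so mode = mean.
Quadratic loss ⇒ the optimal estimator is the posterior mean.

1.152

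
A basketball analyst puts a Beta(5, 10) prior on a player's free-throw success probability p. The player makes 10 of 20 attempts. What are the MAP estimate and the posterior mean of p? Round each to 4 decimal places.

MAP: 0.4242. Posterior mean: 0.4286.

Posterior: Beta(5+10, 10+10) = Beta(15, 20).
Mode = (15−1)/(15+20−2) = 14/33 = 0.4242.
Mean = 15/(15+20) = 15/35 = 0.4286.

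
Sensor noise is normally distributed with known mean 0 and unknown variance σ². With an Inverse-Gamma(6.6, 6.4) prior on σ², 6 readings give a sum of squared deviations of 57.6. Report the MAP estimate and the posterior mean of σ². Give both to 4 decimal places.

Posterior: Inverse-Gamma(shape = 6.6+6/2 = 9.6, scale = 6.4+57.6/2 = 35.2).
Mode = β/(α+1) = 35.2/10.6 = 3.3208.
Mean = β/(α−1) = 35.2/8.6 = 4.0930.

MAP = 3.3208, posterior mean = 4.0930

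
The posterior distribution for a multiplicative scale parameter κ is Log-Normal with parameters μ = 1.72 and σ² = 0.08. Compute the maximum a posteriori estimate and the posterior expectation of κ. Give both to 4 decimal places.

Mode = exp(μ − σ²) = exp(1.64) = 5.1552.
Mean = exp(μ + σ²/2) = exp(1.760) = 5.8124.
Right-skewed posterior ⇒ mode < mean.

MAP = 5.1552, posterior mean = 5.8124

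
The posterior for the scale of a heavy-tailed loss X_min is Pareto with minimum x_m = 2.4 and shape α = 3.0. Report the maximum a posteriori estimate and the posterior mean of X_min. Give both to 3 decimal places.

MAP = 2.400; posterior mean = 3.600

The Pareto density is strictly decreasing on [x_m, ∞), so the mode is x_m = 2.400.
Mean = α·x_m/(α−1) = 3.0·2.4/2.0 = 3.600.
The posterior is right-skewed, so the mean exceeds the mode.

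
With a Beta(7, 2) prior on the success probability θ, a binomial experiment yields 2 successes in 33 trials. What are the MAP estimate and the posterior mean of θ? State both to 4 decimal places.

Posterior: Beta(7+2, 2+31) = Beta(9, 33).
Mode = (9−1)/(9+33−2) = 8/40 = 0.2000.
Mean = 9/(9+33) = 9/42 = 0.2143.
Right-skewed posterior ⇒ mode < mean.

MAP: 0.2000. Posterior mean: 0.2143.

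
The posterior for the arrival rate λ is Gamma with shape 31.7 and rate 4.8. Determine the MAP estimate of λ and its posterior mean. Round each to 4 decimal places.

MAP = 6.3958, posterior mean = 6.6042

Mode = (α−1)/β = 30.7/4.8 = 6.3958.
Mean = α/β = 31.7/4.8 = 6.6042.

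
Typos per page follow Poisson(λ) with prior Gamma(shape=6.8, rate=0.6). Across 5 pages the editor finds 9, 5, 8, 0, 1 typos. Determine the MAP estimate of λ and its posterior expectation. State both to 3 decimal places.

λ_MAP = 5.143, E[λ|data] = 5.321

Σ counts = 23. Posterior: Gamma(shape = 6.8+23 = 29.8, rate = 0.6+5 = 5.6).
Mode = (α−1)/β = 28.8/5.6 = 5.143.
Mean = α/β = 29.8/5.6 = 5.321.
The mean is pulled above the mode by the posterior's right skew.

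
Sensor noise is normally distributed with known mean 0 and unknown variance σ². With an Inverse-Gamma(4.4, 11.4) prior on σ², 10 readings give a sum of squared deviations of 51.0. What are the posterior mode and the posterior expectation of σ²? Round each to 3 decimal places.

Posterior: Inverse-Gamma(shape = 4.4+10/2 = 9.4, scale = 11.4+51.0/2 = 36.9).
Mode = β/(α+1) = 36.9/10.4 = 3.548.
Mean = β/(α−1) = 36.9/8.4 = 4.393.
Right-skewed posterior ⇒ mode < mean.

MAP = 3.548, posterior mean = 4.393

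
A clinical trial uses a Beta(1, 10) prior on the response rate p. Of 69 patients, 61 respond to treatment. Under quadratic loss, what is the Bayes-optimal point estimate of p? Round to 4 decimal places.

0.7750

Posterior: Beta(1+61, 10+8) = Beta(62, 18).
Mode = (62−1)/(62+18−2) = 61/78 = 0.7821.
Mean = 62/(62+18) = 62/80 = 0.7750.
Quadratic loss ⇒ the optimal estimator is the posterior mean.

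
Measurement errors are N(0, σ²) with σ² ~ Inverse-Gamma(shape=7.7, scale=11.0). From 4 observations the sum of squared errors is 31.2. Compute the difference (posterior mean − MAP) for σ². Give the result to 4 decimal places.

Posterior: Inverse-Gamma(shape = 7.7+4/2 = 9.7, scale = 11.0+31.2/2 = 26.6).
Mode = β/(α+1) = 26.6/10.7 = 2.4860.
Mean = β/(α−1) = 26.6/8.7 = 3.0575.
Difference = 3.0575 − 2.4860 = 0.5715.

0.5715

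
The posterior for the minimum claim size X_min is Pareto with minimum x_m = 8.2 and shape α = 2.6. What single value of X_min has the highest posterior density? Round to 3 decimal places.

8.200

The Pareto density is strictly decreasing on [x_m, ∞), so the mode is x_m = 8.200.
Mean = α·x_m/(α−1) = 2.6·8.2/1.6 = 13.325.
This is the posterior mode — the MAP estimate.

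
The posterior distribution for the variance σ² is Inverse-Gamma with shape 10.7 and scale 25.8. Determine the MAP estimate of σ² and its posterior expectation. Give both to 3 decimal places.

Mode = β/(α+1) = 25.8/11.7 = 2.205.
Mean = β/(α−1) = 25.8/9.7 = 2.660.
Right-skewed posterior ⇒ mode < mean.

MAP estimate = 2.205, posterior expectation = 2.660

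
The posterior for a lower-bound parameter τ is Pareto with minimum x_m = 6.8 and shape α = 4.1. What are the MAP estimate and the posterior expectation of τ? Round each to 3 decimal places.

MAP = 6.800, posterior mean = 8.994

The Pareto density is strictly decreasing on [x_m, ∞), so the mode is x_m = 6.800.
Mean = α·x_m/(α−1) = 4.1·6.8/3.1 = 8.994.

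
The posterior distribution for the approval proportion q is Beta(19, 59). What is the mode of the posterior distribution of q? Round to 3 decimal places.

0.237

Mode = (19−1)/(19+59−2) = 18/76 = 0.237.
Mean = 19/(19+59) = 19/78 = 0.244.
This is the posterior mode — the MAP estimate.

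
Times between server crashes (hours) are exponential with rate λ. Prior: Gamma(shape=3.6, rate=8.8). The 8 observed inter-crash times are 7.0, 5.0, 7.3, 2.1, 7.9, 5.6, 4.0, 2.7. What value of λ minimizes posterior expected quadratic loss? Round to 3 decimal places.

0.230

Σ times = 41.6. Posterior: Gamma(shape = 3.6+8 = 11.6, rate = 8.8+41.6 = 50.4).
Mode = (α−1)/β = 10.6/50.4 = 0.210.
Mean = α/β = 11.6/50.4 = 0.230.
Quadratic loss ⇒ the optimal estimator is the posterior mean.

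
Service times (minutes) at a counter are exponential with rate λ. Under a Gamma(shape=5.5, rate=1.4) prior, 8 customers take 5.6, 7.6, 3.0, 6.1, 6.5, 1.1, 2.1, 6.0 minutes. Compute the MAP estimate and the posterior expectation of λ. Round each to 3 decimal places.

MAP estimate = 0.317, posterior expectation = 0.343

Σ times = 38.0. Posterior: Gamma(shape = 5.5+8 = 13.5, rate = 1.4+38.0 = 39.4).
Mode = (α−1)/β = 12.5/39.4 = 0.317.
Mean = α/β = 13.5/39.4 = 0.343.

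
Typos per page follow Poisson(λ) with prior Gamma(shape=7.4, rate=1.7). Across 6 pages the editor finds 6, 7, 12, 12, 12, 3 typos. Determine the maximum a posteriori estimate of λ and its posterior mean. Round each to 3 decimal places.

MAP: 7.584. Posterior mean: 7.714.

Σ counts = 52. Posterior: Gamma(shape = 7.4+52 = 59.4, rate = 1.7+6 = 7.7).
Mode = (α−1)/β = 58.4/7.7 = 7.584.
Mean = α/β = 59.4/7.7 = 7.714.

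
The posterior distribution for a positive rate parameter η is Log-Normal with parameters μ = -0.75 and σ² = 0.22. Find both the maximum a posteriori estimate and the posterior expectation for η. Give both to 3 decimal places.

Mode = exp(μ − σ²) = exp(-0.97) = 0.379.
Mean = exp(μ + σ²/2) = exp(-0.640) = 0.527.

MAP = 0.379; posterior mean = 0.527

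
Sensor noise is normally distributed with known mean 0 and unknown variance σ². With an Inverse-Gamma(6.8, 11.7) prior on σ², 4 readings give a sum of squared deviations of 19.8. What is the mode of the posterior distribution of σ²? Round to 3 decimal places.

2.204

Posterior: Inverse-Gamma(shape = 6.8+4/2 = 8.8, scale = 11.7+19.8/2 = 21.6).
Mode = β/(α+1) = 21.6/9.8 = 2.204.
Mean = β/(α−1) = 21.6/7.8 = 2.769.
This is the posterior mode — the MAP estimate.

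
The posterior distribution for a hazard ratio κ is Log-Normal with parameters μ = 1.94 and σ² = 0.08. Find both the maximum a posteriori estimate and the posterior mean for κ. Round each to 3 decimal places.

MAP: 6.424. Posterior mean: 7.243.

Mode = exp(μ − σ²) = exp(1.86) = 6.424.
Mean = exp(μ + σ²/2) = exp(1.980) = 7.243.
The posterior is right-skewed, so the mean exceeds the mode.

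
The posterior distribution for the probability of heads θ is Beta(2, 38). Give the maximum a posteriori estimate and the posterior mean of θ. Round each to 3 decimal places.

Mode = (2−1)/(2+38−2) = 1/38 = 0.026.
Mean = 2/(2+38) = 2/40 = 0.050.

MAP: 0.026. Posterior mean: 0.050.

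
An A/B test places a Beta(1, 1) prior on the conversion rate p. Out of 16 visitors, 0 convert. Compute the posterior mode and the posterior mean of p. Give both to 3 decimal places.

MAP = 0.000; posterior mean = 0.056

Posterior: Beta(1+0, 1+16) = Beta(1, 17).
Since α = 1 ≤ 1 and β > 1, the Beta density is monotone decreasing on [0,1]; the mode is at 0.
Mean = 1/(1+17) = 0.056.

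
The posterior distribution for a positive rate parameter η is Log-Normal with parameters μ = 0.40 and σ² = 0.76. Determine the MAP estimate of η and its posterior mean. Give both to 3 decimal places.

Mode = exp(μ − σ²) = exp(-0.36) = 0.698.
Mean = exp(μ + σ²/2) = exp(0.780) = 2.181.

MAP = 0.698; posterior mean = 2.181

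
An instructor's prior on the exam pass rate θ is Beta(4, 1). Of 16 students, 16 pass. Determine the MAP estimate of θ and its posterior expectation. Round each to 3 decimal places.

Posterior: Beta(4+16, 1+0) = Beta(20, 1).
Since β = 1 ≤ 1 and α > 1, the Beta density is monotone increasing on [0,1]; the mode is at 1.
Mean = 20/(20+1) = 0.952.
Left-skewed posterior ⇒ mean < mode.

MAP: 1.000. Posterior mean: 0.952.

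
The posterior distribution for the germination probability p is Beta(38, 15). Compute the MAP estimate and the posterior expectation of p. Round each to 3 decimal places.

Mode = (38−1)/(38+15−2) = 37/51 = 0.725.
Mean = 38/(38+15) = 38/53 = 0.717.

MAP = 0.725, posterior mean = 0.717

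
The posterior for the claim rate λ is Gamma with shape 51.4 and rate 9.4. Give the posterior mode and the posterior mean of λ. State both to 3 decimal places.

λ_MAP = 5.362, E[λ|data] = 5.468

Mode = (α−1)/β = 50.4/9.4 = 5.362.
Mean = α/β = 51.4/9.4 = 5.468.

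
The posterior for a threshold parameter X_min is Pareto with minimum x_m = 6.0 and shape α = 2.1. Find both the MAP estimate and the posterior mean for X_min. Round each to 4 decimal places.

The Pareto density is strictly decreasing on [x_m, ∞), so the mode is x_m = 6.0000.
Mean = α·x_m/(α−1) = 2.1·6.0/1.1 = 11.4545.

MAP = 6.0000, posterior mean = 11.4545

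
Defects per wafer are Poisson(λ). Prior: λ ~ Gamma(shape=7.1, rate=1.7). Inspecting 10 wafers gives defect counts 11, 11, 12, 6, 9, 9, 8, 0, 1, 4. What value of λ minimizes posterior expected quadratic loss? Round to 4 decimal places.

6.6752

Σ counts = 71. Posterior: Gamma(shape = 7.1+71 = 78.1, rate = 1.7+10 = 11.7).
Mode = (α−1)/β = 77.1/11.7 = 6.5897.
Mean = α/β = 78.1/11.7 = 6.6752.
Quadratic loss ⇒ the optimal estimator is the posterior mean.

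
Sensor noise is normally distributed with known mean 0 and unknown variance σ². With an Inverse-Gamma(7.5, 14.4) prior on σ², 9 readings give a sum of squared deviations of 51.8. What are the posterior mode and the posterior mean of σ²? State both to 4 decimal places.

σ²_MAP = 3.1000, E[σ²|data] = 3.6636

Posterior: Inverse-Gamma(shape = 7.5+9/2 = 12.0, scale = 14.4+51.8/2 = 40.3).
Mode = β/(α+1) = 40.3/13.0 = 3.1000.
Mean = β/(α−1) = 40.3/11.0 = 3.6636.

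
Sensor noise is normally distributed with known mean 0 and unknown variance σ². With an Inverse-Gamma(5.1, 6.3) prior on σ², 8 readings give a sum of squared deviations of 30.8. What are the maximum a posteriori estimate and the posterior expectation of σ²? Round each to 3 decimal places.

σ²_MAP = 2.149, E[σ²|data] = 2.679

Posterior: Inverse-Gamma(shape = 5.1+8/2 = 9.1, scale = 6.3+30.8/2 = 21.7).
Mode = β/(α+1) = 21.7/10.1 = 2.149.
Mean = β/(α−1) = 21.7/8.1 = 2.679.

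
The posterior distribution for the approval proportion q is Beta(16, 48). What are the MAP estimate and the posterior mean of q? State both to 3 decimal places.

MAP = 0.242, posterior mean = 0.250

Mode = (16−1)/(16+48−2) = 15/62 = 0.242.
Mean = 16/(16+48) = 16/64 = 0.250.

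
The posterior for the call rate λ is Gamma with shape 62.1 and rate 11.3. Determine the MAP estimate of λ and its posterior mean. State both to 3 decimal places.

Mode = (α−1)/β = 61.1/11.3 = 5.407.
Mean = α/β = 62.1/11.3 = 5.496.

MAP = 5.407; posterior mean = 5.496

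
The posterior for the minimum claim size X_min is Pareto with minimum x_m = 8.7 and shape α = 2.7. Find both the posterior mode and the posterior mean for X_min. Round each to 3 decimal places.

posterior mode = 8.700, posterior mean = 13.818

The Pareto density is strictly decreasing on [x_m, ∞), so the mode is x_m = 8.700.
Mean = α·x_m/(α−1) = 2.7·8.7/1.7 = 13.818.
The posterior is right-skewed, so the mean exceeds the mode.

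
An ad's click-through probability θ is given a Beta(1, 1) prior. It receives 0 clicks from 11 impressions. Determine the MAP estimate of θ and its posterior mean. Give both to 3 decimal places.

Posterior: Beta(1+0, 1+11) = Beta(1, 12).
Since α = 1 ≤ 1 and β > 1, the Beta density is monotone decreasing on [0,1]; the mode is at 0.
Mean = 1/(1+12) = 0.077.
The mean is pulled above the mode by the posterior's right skew.

MAP = 0.000, posterior mean = 0.077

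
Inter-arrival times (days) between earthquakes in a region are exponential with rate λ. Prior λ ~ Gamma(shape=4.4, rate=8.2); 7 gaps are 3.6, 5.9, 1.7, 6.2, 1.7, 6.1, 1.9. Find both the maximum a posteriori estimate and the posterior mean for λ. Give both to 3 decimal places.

Σ times = 27.1. Posterior: Gamma(shape = 4.4+7 = 11.4, rate = 8.2+27.1 = 35.3).
Mode = (α−1)/β = 10.4/35.3 = 0.295.
Mean = α/β = 11.4/35.3 = 0.323.

maximum a posteriori estimate = 0.295, posterior mean = 0.323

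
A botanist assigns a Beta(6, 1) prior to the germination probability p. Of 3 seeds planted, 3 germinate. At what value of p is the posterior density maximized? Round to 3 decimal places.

1.000

Posterior: Beta(6+3, 1+0) = Beta(9, 1).
Since β = 1 ≤ 1 and α > 1, the Beta density is monotone increasing on [0,1]; the mode is at 1.
Mean = 9/(9+1) = 0.900.
This is the posterior mode — the MAP estimate.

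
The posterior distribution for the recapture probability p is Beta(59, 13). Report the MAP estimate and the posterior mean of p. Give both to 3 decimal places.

Mode = (59−1)/(59+13−2) = 58/70 = 0.829.
Mean = 59/(59+13) = 59/72 = 0.819.
The mean is pulled below the mode by the posterior's left skew.

p_MAP = 0.829, E[p|data] = 0.819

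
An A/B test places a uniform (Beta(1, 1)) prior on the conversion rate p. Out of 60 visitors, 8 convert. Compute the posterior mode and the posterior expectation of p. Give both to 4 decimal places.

Posterior: Beta(1+8, 1+52) = Beta(9, 53).
Mode = (9−1)/(9+53−2) = 8/60 = 0.1333.
With a flat prior the MAP equals the MLE, 8/60.
Mean = 9/(9+53) = 9/62 = 0.1452.

posterior mode = 0.1333, posterior expectation = 0.1452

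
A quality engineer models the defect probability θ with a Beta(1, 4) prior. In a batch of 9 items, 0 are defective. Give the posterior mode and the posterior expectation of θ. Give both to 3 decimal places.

Posterior: Beta(1+0, 4+9) = Beta(1, 13).
Since α = 1 ≤ 1 and β > 1, the Beta density is monotone decreasing on [0,1]; the mode is at 0.
Mean = 1/(1+13) = 0.071.

posterior mode = 0.000, posterior expectation = 0.071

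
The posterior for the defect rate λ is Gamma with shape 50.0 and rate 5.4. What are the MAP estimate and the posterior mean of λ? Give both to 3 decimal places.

λ_MAP = 9.074, E[λ|data] = 9.259

Mode = (α−1)/β = 49.0/5.4 = 9.074.
Mean = α/β = 50.0/5.4 = 9.259.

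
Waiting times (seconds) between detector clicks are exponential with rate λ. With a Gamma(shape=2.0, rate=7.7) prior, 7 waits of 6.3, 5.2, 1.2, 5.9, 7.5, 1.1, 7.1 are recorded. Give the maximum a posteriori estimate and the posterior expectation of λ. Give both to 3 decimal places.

MAP = 0.190; posterior mean = 0.214

Σ times = 34.3. Posterior: Gamma(shape = 2.0+7 = 9.0, rate = 7.7+34.3 = 42.0).
Mode = (α−1)/β = 8.0/42.0 = 0.190.
Mean = α/β = 9.0/42.0 = 0.214.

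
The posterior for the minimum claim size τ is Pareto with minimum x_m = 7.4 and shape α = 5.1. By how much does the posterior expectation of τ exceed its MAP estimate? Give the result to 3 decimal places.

1.805

The Pareto density is strictly decreasing on [x_m, ∞), so the mode is x_m = 7.400.
Mean = α·x_m/(α−1) = 5.1·7.4/4.1 = 9.205.
Difference = 9.205 − 7.400 = 1.805.
Right-skewed posterior ⇒ mode < mean.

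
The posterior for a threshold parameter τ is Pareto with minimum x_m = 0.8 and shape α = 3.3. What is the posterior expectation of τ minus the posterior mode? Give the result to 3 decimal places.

0.348

The Pareto density is strictly decreasing on [x_m, ∞), so the mode is x_m = 0.800.
Mean = α·x_m/(α−1) = 3.3·0.8/2.3 = 1.148.
Difference = 1.148 − 0.800 = 0.348.
Right-skewed posterior ⇒ mode < mean.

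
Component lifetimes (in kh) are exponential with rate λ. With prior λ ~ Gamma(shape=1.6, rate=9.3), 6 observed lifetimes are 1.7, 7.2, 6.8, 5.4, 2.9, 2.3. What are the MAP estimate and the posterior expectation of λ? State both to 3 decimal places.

MAP = 0.185, posterior mean = 0.213

Σ times = 26.3. Posterior: Gamma(shape = 1.6+6 = 7.6, rate = 9.3+26.3 = 35.6).
Mode = (α−1)/β = 6.6/35.6 = 0.185.
Mean = α/β = 7.6/35.6 = 0.213.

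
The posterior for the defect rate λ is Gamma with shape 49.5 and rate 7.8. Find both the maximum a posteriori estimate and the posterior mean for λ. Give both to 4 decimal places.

MAP = 6.2179; posterior mean = 6.3462

Mode = (α−1)/β = 48.5/7.8 = 6.2179.
Mean = α/β = 49.5/7.8 = 6.3462.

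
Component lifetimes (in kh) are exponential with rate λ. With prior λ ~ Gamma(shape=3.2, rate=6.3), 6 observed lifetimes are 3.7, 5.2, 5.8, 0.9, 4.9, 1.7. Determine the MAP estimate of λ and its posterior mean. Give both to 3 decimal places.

MAP estimate = 0.288, posterior mean = 0.323

Σ times = 22.2. Posterior: Gamma(shape = 3.2+6 = 9.2, rate = 6.3+22.2 = 28.5).
Mode = (α−1)/β = 8.2/28.5 = 0.288.
Mean = α/β = 9.2/28.5 = 0.323.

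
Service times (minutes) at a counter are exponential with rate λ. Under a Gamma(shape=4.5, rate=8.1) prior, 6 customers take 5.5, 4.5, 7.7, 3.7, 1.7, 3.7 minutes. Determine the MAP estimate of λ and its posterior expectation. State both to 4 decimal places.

Σ times = 26.8. Posterior: Gamma(shape = 4.5+6 = 10.5, rate = 8.1+26.8 = 34.9).
Mode = (α−1)/β = 9.5/34.9 = 0.2722.
Mean = α/β = 10.5/34.9 = 0.3009.

λ_MAP = 0.2722, E[λ|data] = 0.3009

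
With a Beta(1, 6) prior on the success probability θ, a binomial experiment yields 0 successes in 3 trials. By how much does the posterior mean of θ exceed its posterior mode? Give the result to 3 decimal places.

0.100

Posterior: Beta(1+0, 6+3) = Beta(1, 9).
Since α = 1 ≤ 1 and β > 1, the Beta density is monotone decreasing on [0,1]; the mode is at 0.
Mean = 1/(1+9) = 0.100.
Difference = 0.100 − 0.000 = 0.100.
The mean is pulled above the mode by the posterior's right skew.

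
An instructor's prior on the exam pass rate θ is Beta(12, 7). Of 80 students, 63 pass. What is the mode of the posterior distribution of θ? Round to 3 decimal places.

Posterior: Beta(12+63, 7+17) = Beta(75, 24).
Mode = (75−1)/(75+24−2) = 74/97 = 0.763.
Mean = 75/(75+24) = 75/99 = 0.758.
This is the posterior mode — the MAP estimate.

0.763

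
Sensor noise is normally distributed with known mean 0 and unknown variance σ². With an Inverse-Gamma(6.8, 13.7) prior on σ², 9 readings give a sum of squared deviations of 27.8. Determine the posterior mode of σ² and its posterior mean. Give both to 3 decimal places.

MAP = 2.244; posterior mean = 2.680

Posterior: Inverse-Gamma(shape = 6.8+9/2 = 11.3, scale = 13.7+27.8/2 = 27.6).
Mode = β/(α+1) = 27.6/12.3 = 2.244.
Mean = β/(α−1) = 27.6/10.3 = 2.680.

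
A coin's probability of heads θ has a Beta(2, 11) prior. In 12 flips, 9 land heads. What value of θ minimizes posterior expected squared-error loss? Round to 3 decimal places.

0.440

Posterior: Beta(2+9, 11+3) = Beta(11, 14).
Mode = (11−1)/(11+14−2) = 10/23 = 0.435.
Mean = 11/(11+14) = 11/25 = 0.440.
Squared-error loss ⇒ the optimal estimator is the posterior mean.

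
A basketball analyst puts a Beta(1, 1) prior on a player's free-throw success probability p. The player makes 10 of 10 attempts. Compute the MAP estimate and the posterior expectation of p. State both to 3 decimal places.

Posterior: Beta(1+10, 1+0) = Beta(11, 1).
Since β = 1 ≤ 1 and α > 1, the Beta density is monotone increasing on [0,1]; the mode is at 1.
Mean = 11/(11+1) = 0.917.
The posterior is left-skewed, so the mode exceeds the mean.

MAP: 1.000. Posterior mean: 0.917.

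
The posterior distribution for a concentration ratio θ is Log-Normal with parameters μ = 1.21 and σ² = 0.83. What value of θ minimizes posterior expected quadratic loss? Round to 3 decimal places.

Mode = exp(μ − σ²) = exp(0.38) = 1.462.
Mean = exp(μ + σ²/2) = exp(1.625) = 5.078.
Quadratic loss ⇒ the optimal estimator is the posterior mean.

5.078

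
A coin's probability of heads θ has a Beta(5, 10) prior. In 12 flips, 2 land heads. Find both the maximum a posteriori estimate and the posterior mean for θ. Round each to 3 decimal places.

MAP = 0.240, posterior mean = 0.259

Posterior: Beta(5+2, 10+10) = Beta(7, 20).
Mode = (7−1)/(7+20−2) = 6/25 = 0.240.
Mean = 7/(7+20) = 7/27 = 0.259.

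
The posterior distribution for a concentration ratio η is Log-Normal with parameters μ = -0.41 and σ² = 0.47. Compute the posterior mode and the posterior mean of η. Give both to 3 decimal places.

η_MAP = 0.415, E[η|data] = 0.839

Mode = exp(μ − σ²) = exp(-0.88) = 0.415.
Mean = exp(μ + σ²/2) = exp(-0.175) = 0.839.
Right-skewed posterior ⇒ mode < mean.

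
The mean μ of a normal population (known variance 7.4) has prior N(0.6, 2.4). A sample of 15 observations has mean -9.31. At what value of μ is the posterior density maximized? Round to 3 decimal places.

Posterior for μ is Normal. Precision-weighted mean: (1/2.4·0.6 + 15/7.4·-9.31) / (1/2.4 + 15/7.4) = -7.620.
A Normal posterior is symmetric, so mode = mean.
This is the posterior mode — the MAP estimate.

-7.620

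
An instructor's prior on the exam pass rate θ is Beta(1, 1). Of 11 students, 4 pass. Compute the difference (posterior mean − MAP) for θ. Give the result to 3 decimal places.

Posterior: Beta(1+4, 1+7) = Beta(5, 8).
Mode = (5−1)/(5+8−2) = 4/11 = 0.364.
With a flat prior the MAP equals the MLE, 4/11.
Mean = 5/(5+8) = 5/13 = 0.385.
Difference = 0.385 − 0.364 = 0.021.
The posterior is right-skewed, so the mean exceeds the mode.

0.021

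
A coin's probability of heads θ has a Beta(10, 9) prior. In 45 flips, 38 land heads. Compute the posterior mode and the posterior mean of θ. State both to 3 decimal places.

posterior mode = 0.758, posterior mean = 0.750

Posterior: Beta(10+38, 9+7) = Beta(48, 16).
Mode = (48−1)/(48+16−2) = 47/62 = 0.758.
Mean = 48/(48+16) = 48/64 = 0.750.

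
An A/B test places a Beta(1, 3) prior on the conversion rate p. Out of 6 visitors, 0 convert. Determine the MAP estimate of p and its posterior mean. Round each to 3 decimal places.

Posterior: Beta(1+0, 3+6) = Beta(1, 9).
Since α = 1 ≤ 1 and β > 1, the Beta density is monotone decreasing on [0,1]; the mode is at 0.
Mean = 1/(1+9) = 0.100.

MAP estimate = 0.000, posterior mean = 0.100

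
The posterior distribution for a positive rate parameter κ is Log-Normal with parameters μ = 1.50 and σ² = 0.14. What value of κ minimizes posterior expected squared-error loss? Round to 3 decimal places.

Mode = exp(μ − σ²) = exp(1.36) = 3.896.
Mean = exp(μ + σ²/2) = exp(1.570) = 4.807.
Squared-error loss ⇒ the optimal estimator is the posterior mean.

4.807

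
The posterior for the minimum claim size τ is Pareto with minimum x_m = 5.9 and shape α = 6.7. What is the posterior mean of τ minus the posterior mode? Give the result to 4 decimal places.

The Pareto density is strictly decreasing on [x_m, ∞), so the mode is x_m = 5.9000.
Mean = α·x_m/(α−1) = 6.7·5.9/5.7 = 6.9351.
Difference = 6.9351 − 5.9000 = 1.0351.
Mean > mode: the posterior has a right tail.

1.0351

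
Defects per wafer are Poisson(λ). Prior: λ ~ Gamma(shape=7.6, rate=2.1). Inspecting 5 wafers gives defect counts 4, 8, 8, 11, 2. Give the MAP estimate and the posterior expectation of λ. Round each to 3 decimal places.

MAP: 5.577. Posterior mean: 5.718.

Σ counts = 33. Posterior: Gamma(shape = 7.6+33 = 40.6, rate = 2.1+5 = 7.1).
Mode = (α−1)/β = 39.6/7.1 = 5.577.
Mean = α/β = 40.6/7.1 = 5.718.
Right-skewed posterior ⇒ mode < mean.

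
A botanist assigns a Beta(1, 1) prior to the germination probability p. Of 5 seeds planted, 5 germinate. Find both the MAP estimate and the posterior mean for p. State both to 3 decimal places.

Posterior: Beta(1+5, 1+0) = Beta(6, 1).
Since β = 1 ≤ 1 and α > 1, the Beta density is monotone increasing on [0,1]; the mode is at 1.
Mean = 6/(6+1) = 0.857.
Left-skewed posterior ⇒ mean < mode.

MAP = 1.000; posterior mean = 0.857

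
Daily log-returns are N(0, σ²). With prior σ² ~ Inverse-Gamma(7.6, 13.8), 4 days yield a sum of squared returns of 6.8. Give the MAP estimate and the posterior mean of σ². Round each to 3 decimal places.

MAP estimate = 1.623, posterior mean = 2.000

Posterior: Inverse-Gamma(shape = 7.6+4/2 = 9.6, scale = 13.8+6.8/2 = 17.2).
Mode = β/(α+1) = 17.2/10.6 = 1.623.
Mean = β/(α−1) = 17.2/8.6 = 2.000.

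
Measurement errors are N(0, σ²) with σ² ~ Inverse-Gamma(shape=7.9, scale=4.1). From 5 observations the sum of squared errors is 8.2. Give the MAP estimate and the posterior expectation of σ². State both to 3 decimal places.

MAP: 0.719. Posterior mean: 0.872.

Posterior: Inverse-Gamma(shape = 7.9+5/2 = 10.4, scale = 4.1+8.2/2 = 8.2).
Mode = β/(α+1) = 8.2/11.4 = 0.719.
Mean = β/(α−1) = 8.2/9.4 = 0.872.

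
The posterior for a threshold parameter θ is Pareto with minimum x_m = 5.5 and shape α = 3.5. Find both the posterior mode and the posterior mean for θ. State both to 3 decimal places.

posterior mode = 5.500, posterior mean = 7.700

The Pareto density is strictly decreasing on [x_m, ∞), so the mode is x_m = 5.500.
Mean = α·x_m/(α−1) = 3.5·5.5/2.5 = 7.700.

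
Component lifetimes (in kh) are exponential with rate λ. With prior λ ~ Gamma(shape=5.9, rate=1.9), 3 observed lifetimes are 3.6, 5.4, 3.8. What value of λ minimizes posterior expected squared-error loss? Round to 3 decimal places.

Σ times = 12.8. Posterior: Gamma(shape = 5.9+3 = 8.9, rate = 1.9+12.8 = 14.7).
Mode = (α−1)/β = 7.9/14.7 = 0.537.
Mean = α/β = 8.9/14.7 = 0.605.
Squared-error loss ⇒ the optimal estimator is the posterior mean.

0.605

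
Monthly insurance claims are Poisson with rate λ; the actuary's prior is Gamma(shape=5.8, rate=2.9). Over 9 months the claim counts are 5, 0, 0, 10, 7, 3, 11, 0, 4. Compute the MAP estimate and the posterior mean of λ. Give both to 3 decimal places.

MAP = 3.765; posterior mean = 3.849

Σ counts = 40. Posterior: Gamma(shape = 5.8+40 = 45.8, rate = 2.9+9 = 11.9).
Mode = (α−1)/β = 44.8/11.9 = 3.765.
Mean = α/β = 45.8/11.9 = 3.849.
The posterior is right-skewed, so the mean exceeds the mode.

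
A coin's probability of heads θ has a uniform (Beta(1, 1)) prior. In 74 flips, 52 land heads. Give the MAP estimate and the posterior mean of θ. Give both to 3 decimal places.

Posterior: Beta(1+52, 1+22) = Beta(53, 23).
Mode = (53−1)/(53+23−2) = 52/74 = 0.703.
With a flat prior the MAP equals the MLE, 52/74.
Mean = 53/(53+23) = 53/76 = 0.697.
Mode > mean: the posterior has a left tail.

MAP = 0.703, posterior mean = 0.697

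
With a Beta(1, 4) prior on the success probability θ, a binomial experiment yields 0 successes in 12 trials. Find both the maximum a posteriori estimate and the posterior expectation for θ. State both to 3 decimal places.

MAP: 0.000. Posterior mean: 0.059.

Posterior: Beta(1+0, 4+12) = Beta(1, 16).
Since α = 1 ≤ 1 and β > 1, the Beta density is monotone decreasing on [0,1]; the mode is at 0.
Mean = 1/(1+16) = 0.059.
Right-skewed posterior ⇒ mode < mean.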